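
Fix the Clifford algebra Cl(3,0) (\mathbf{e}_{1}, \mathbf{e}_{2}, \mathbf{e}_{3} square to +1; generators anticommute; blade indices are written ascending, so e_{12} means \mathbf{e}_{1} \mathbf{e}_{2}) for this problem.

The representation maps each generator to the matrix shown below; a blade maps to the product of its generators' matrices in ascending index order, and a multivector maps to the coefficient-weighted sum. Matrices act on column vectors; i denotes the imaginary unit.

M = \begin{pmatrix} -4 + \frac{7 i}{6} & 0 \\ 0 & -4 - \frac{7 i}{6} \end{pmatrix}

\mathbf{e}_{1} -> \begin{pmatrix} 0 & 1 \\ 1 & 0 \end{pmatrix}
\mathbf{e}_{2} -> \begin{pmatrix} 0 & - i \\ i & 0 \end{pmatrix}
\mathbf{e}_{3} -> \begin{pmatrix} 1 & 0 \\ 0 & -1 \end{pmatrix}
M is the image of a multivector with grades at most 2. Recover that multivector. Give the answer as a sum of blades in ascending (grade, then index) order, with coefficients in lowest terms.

Method: 1, rho(e_{1}), rho(e_{2}), rho(e_{3}) form a trace-orthogonal basis of the 2x2 complex matrices (tr(X Y) = 2 if X = Y, else 0), so M = m0*1 + m1*rho(e_{1}) + m2*rho(e_{2}) + m3*rho(e_{3}) with m0 = tr(M)/2 = -4, m1 = tr(M rho(e_{1}))/2 = 0, m2 = tr(M rho(e_{2}))/2 = 0, m3 = tr(M rho(e_{3}))/2 = \frac{7 i}{6}.
Multiplying table entries, the bivector images are rho(e_{12}) = i*rho(e_{3}), rho(e_{13}) = -i*rho(e_{2}), rho(e_{23}) = i*rho(e_{1}); with real blade coefficients the real parts of m0..m3 are the coefficients of 1, e_{1}, e_{2}, e_{3} and the imaginary parts give the bivectors (e_{23}: Im m1, e_{13}: -Im m2, e_{12}: Im m3).
Answer: -4 + \frac{7}{6} e_{12}


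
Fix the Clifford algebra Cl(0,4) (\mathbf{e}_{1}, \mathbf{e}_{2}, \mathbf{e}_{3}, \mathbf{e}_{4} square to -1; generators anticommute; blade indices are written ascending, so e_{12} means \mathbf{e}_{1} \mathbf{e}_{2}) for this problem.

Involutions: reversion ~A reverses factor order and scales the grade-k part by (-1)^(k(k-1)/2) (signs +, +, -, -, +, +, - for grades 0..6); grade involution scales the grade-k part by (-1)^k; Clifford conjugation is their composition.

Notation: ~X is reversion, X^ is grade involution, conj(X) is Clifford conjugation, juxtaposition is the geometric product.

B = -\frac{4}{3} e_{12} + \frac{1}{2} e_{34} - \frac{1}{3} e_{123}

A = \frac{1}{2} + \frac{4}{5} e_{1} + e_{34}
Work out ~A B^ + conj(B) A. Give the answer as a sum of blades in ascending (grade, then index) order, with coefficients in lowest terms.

first term: \frac{1}{2} + \frac{16}{15} e_{2} - \frac{2}{3} e_{12} - \frac{4}{15} e_{23} + \frac{1}{4} e_{34} + \frac{1}{6} e_{123} - \frac{1}{3} e_{124} + \frac{2}{5} e_{134} + \frac{4}{3} e_{1234}
second term: \frac{1}{2} + \frac{16}{15} e_{2} + \frac{2}{3} e_{12} + \frac{4}{15} e_{23} - \frac{1}{4} e_{34} - \frac{1}{6} e_{123} + \frac{1}{3} e_{124} - \frac{2}{5} e_{134} + \frac{4}{3} e_{1234}
Answer: 1 + \frac{32}{15} e_{2} + \frac{8}{3} e_{1234}


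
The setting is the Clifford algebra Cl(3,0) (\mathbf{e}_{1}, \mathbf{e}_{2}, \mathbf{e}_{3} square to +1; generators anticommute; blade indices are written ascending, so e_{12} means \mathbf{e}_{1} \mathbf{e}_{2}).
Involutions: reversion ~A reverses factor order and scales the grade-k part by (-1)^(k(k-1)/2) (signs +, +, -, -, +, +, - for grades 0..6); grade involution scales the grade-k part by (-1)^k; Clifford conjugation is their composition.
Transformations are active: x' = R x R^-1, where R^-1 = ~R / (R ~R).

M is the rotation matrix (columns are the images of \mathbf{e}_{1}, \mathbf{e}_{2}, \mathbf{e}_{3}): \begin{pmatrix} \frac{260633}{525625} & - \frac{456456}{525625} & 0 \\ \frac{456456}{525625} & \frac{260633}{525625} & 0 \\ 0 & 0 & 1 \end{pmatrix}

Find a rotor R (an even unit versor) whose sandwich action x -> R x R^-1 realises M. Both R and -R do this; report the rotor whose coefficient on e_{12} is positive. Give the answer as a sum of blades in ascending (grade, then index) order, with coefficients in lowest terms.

Method: write R = a + b12*e_{12} + b13*e_{13} + b23*e_{23} with a^2 + b12^2 + b13^2 + b23^2 = 1 (so R^-1 = ~R). Expanding the columns R e_j ~R gives tr M = 4a^2 - 1 and, from the antisymmetric part, M21 - M12 = -4a*b12, M13 - M31 = 4a*b13, M32 - M23 = -4a*b23.
Here tr M = \frac{1046891}{525625}, so a^2 = (1 + tr M)/4 = \frac{393129}{525625} and a = ±\frac{627}{725}. Taking a = \frac{627}{725}: M21 - M12 = \frac{912912}{525625}, M13 - M31 = 0, M32 - M23 = 0, giving b12 = -\frac{364}{725}, b13 = 0, b23 = 0, i.e. R = \frac{627}{725} - \frac{364}{725} e_{12}.
Its e_{12} coefficient is negative, so report the other preimage -R.
Answer: -\frac{627}{725} + \frac{364}{725} e_{12}. Sheet selection: the two-to-one cover makes ±R indistinguishable at the matrix level (trace \frac{1046891}{525625}), so uniqueness comes from the required sign on e_{12}.


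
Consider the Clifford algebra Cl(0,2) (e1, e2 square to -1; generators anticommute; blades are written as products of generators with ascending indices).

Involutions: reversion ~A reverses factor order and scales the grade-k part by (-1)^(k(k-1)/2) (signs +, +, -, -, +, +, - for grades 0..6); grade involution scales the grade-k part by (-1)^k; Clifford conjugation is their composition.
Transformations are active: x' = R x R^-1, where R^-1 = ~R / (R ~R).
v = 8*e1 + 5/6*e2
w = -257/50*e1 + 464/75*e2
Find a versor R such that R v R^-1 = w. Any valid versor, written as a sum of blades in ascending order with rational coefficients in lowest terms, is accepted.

Since q(v) = q(w) = -2329/36, the sum R = v + w = 143/50*e1 + 351/50*e2 does the job whenever invertible.
Answer: 143/50*e1 + 351/50*e2


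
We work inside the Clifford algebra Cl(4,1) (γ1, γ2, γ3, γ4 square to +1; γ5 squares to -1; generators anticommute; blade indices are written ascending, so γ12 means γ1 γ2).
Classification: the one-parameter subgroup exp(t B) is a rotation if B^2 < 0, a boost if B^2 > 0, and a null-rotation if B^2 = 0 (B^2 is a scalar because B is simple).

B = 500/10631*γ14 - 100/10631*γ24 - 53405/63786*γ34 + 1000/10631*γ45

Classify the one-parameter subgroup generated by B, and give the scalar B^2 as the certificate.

B^2 term by term: the squares give (500/10631)^2*(γ14)^2 + (-100/10631)^2*(γ24)^2 + (-53405/63786)^2*(γ34)^2 + (1000/10631)^2*(γ45)^2 = 250000/113018161*(-1) + 10000/113018161*(-1) + 2852094025/4068653796*(-1) + 1000000/113018161*(+1) = -25/36 (each basis 2-blade squares to minus the product of its generators' squares); cross terms between blades sharing an index anticommute and cancel. So B^2 = -25/36.
Answer: rotation, certificate B^2 = -25/36. Check the certificate: B^2 = -25/36, and that sign is decisive whatever form B takes.


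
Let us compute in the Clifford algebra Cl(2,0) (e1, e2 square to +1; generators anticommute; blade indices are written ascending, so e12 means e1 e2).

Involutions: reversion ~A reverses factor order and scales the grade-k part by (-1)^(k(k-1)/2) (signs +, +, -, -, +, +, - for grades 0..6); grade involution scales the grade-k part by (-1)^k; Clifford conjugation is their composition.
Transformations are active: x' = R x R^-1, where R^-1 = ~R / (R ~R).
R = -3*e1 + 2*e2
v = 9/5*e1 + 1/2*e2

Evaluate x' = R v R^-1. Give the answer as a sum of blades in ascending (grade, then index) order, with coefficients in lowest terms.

~R = -3*e1 + 2*e2, and R ~R = 13, so R^-1 = ~R / (13).
R v = -22/5 - 51/10*e12
Answer: 3/13*e1 - 241/130*e2


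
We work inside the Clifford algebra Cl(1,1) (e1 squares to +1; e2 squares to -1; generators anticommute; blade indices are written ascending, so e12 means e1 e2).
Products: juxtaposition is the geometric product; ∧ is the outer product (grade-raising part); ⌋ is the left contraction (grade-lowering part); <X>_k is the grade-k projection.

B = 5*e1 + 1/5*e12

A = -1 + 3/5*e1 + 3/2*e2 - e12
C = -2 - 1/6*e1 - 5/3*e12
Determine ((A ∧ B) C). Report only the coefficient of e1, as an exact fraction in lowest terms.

step 1: -5*e1 - 77/10*e12
step 2: 41/3 + 10*e1 + 141/20*e2 + 77/5*e12
Answer: 10


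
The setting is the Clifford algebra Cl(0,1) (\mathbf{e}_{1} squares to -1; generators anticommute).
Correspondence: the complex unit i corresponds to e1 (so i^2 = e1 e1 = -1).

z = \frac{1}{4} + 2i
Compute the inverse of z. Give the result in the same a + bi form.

In blades: z = \frac{1}{4} + 2 e_{1}.
With qbar = \frac{1}{4} - 2 e_{1} (scalar fixed, mapped units negated), z qbar = \frac{65}{16} (the sum of squared coefficients), so z^-1 = qbar / (\frac{65}{16}) = \frac{4}{65} - \frac{32}{65} e_{1}; translating back:
Answer: \frac{4}{65} - \frac{32}{65}i


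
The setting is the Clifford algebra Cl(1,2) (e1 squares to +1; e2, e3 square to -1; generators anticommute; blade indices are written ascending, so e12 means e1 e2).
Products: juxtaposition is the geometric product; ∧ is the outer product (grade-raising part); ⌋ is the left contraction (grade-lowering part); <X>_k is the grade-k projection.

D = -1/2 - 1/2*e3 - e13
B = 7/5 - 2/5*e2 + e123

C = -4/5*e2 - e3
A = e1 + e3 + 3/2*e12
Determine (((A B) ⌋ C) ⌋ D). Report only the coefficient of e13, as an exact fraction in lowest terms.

step 1: 2*e1 + 29/10*e3 + 7/10*e12 + 7/5*e23
step 2: 29/10
step 3: -29/20 - 29/20*e3 - 29/10*e13
Answer: -29/10


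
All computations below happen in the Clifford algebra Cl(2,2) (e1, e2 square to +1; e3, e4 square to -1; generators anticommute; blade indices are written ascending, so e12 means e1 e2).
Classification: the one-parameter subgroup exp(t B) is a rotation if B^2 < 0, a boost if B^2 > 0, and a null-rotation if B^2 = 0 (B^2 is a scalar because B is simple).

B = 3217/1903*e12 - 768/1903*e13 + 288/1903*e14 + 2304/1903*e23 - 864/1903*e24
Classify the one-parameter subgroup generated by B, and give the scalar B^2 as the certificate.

B^2 term by term: the squares give (3217/1903)^2*(e12)^2 + (-768/1903)^2*(e13)^2 + (288/1903)^2*(e14)^2 + (2304/1903)^2*(e23)^2 + (-864/1903)^2*(e24)^2 = 10349089/3621409*(-1) + 589824/3621409*(+1) + 82944/3621409*(+1) + 5308416/3621409*(+1) + 746496/3621409*(+1) = -1 (each basis 2-blade squares to minus the product of its generators' squares); cross terms between blades sharing an index anticommute and cancel; the commuting (index-disjoint) pairs give grade-4 terms 2*c*c'*(blade product), which cancel blade by blade — e1234: -1327104/3621409 + 1327104/3621409 = 0 — confirming B is simple. So B^2 = -1.
Answer: rotation, certificate B^2 = -1. Certificate logic: -1 is a conjugation-invariant scalar, so its sign fixes rotation versus boost versus null-rotation outright.


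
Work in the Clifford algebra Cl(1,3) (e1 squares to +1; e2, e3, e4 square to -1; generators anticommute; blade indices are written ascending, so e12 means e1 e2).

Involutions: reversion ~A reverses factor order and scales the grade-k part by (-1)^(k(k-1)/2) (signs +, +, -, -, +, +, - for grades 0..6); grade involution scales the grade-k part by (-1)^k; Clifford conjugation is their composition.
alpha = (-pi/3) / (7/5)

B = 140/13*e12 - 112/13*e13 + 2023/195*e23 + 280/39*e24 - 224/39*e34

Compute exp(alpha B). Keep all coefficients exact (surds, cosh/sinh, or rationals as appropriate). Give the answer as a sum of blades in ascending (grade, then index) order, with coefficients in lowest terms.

B^2 term by term: the squares give (140/13)^2*(e12)^2 + (-112/13)^2*(e13)^2 + (2023/195)^2*(e23)^2 + (280/39)^2*(e24)^2 + (-224/39)^2*(e34)^2 = 19600/169*(+1) + 12544/169*(+1) + 4092529/38025*(-1) + 78400/1521*(-1) + 50176/1521*(-1) = -49/25 (each basis 2-blade squares to minus the product of its generators' squares); cross terms between blades sharing an index anticommute and cancel; the commuting (index-disjoint) pairs give grade-4 terms 2*c*c'*(blade product), which cancel blade by blade — e1234: -62720/507 + 62720/507 = 0 — confirming B is simple. So B^2 = -49/25.
B^2 = -49/25 — a negative square means the series sums to a rotation: l = 7/5, alpha*l = -pi/3, so exp(alpha B) = cos(-pi/3) + (sin(-pi/3)/(7/5))*B = 1/2 + (-5*sqrt(3)/14)*B.
Answer: 1/2 - 50*sqrt(3)/13*e12 + 40*sqrt(3)/13*e13 - 289*sqrt(3)/78*e23 - 100*sqrt(3)/39*e24 + 80*sqrt(3)/39*e34


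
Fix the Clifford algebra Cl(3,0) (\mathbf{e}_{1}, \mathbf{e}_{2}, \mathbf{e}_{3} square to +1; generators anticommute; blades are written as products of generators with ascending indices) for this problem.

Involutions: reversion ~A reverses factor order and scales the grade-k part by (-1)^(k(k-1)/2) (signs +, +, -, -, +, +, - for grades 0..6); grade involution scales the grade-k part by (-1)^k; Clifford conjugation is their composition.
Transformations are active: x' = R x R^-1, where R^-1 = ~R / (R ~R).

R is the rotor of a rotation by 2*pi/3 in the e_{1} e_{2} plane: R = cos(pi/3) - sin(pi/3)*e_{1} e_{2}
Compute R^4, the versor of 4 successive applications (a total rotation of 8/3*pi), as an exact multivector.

Rotor phase runs at HALF the rotation angle; powers of one rotor simply add phase, so after 4 steps in e_{1} e_{2} the phase is 4*pi/3 = \frac{4 \pi}{3} and R^4 = cos(\frac{4 \pi}{3}) - sin(\frac{4 \pi}{3})*e_{1} e_{2}.
cos(\frac{4 \pi}{3}) = - \frac{1}{2} and sin(\frac{4 \pi}{3}) = - \frac{\sqrt{3}}{2}, so R^4 = -\frac{1}{2} + \frac{\sqrt{3}}{2} e_{1} e_{2}. The net rotation is 2/3*pi (after discarding 1 full turn, each of which contributes a factor -1 to the rotor); the rotor keeps the half-angle phase exactly.
Answer: -\frac{1}{2} + \frac{\sqrt{3}}{2} e_{1} e_{2}


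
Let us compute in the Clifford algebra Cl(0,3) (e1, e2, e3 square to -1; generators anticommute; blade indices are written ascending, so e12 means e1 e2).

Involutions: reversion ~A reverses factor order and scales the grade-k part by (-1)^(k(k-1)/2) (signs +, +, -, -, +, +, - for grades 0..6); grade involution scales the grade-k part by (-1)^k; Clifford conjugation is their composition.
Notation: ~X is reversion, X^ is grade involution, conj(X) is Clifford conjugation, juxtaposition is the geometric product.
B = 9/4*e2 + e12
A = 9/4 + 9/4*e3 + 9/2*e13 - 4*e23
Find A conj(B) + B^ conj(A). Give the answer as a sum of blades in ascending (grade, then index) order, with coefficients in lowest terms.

first term: -81/16*e2 + 9*e3 - 9/4*e12 + 4*e13 + 153/16*e23 + 63/8*e123
second term: -81/16*e2 + 9*e3 + 9/4*e12 - 4*e13 + 9/16*e23 - 99/8*e123
Answer: -81/8*e2 + 18*e3 + 81/8*e23 - 9/2*e123


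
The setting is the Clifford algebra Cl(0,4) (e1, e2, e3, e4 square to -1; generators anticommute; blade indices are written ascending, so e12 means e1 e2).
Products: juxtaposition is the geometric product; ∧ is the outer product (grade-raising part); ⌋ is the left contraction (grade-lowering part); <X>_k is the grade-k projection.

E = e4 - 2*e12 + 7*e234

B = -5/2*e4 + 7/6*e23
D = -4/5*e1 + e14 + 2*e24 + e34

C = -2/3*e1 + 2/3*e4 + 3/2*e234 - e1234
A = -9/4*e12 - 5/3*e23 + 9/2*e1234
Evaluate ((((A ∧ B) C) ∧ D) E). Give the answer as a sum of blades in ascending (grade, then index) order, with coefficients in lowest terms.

step 1: 45/8*e124 + 25/6*e234
step 2: 25/4 + 25/6*e1 + 45/8*e3 - 15/4*e12 + 135/16*e13 - 25/9*e23 + 15/4*e24 + 25/9*e1234
step 3: -5*e1 + 9/2*e13 + 25/4*e14 + 25/2*e24 + 25/4*e34 + 20/9*e123 + 16/3*e124 - 35/24*e134 - 45/4*e234 - 1685/72*e1234
step 4: -315/4 - 12245/72*e1 - 265/4*e2 + 3085/36*e3 + 32/3*e4 + 39/8*e12 + 931/24*e13 - 410/9*e14 + 81/4*e23 + 25/2*e24 - 1685/36*e34 - 1465/72*e123 + 63/2*e124 + 27*e134 - 35/12*e234 - 815/18*e1234
Answer: -315/4 - 12245/72*e1 - 265/4*e2 + 3085/36*e3 + 32/3*e4 + 39/8*e12 + 931/24*e13 - 410/9*e14 + 81/4*e23 + 25/2*e24 - 1685/36*e34 - 1465/72*e123 + 63/2*e124 + 27*e134 - 35/12*e234 - 815/18*e1234


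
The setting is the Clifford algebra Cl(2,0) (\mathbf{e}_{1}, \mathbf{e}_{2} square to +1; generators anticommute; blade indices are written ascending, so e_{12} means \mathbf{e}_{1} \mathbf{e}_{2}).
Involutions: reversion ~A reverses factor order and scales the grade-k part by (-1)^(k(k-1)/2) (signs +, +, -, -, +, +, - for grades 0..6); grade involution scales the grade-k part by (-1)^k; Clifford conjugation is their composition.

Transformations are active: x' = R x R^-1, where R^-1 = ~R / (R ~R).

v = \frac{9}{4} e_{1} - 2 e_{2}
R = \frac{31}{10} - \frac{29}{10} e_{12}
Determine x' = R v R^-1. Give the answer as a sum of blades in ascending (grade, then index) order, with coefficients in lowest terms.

~R = \frac{31}{10} + \frac{29}{10} e_{12}, and R ~R = \frac{901}{50}, so R^-1 = ~R / (\frac{901}{50}).
R v = \frac{511}{40} e_{1} + \frac{13}{40} e_{2}
Answer: \frac{1933}{901} e_{1} + \frac{7611}{3604} e_{2}


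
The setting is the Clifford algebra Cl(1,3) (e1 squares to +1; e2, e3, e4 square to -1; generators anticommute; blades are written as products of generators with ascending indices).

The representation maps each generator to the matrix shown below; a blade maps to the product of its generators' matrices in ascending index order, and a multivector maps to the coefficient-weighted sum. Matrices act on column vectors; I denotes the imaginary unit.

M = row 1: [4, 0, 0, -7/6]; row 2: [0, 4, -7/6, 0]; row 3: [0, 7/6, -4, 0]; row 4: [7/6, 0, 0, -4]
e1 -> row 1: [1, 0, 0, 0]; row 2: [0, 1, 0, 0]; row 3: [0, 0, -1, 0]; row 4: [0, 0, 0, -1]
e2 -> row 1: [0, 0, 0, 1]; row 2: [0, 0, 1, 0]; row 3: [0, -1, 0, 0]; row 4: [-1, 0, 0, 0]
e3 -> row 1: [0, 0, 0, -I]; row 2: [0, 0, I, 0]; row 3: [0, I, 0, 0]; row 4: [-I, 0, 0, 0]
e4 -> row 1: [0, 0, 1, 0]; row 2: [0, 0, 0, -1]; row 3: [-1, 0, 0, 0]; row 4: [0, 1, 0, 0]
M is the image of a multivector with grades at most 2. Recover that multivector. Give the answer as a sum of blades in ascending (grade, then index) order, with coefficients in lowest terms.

Method: the blade images are trace-orthogonal — tr(rho(e_A) rho(e_B)^-1) = 4 if A = B and 0 otherwise — and rho(e_A)^-1 = (e_A)^2 * rho(e_A) with (e_A)^2 = +1 or -1, so the coefficient of e_A in the preimage is (e_A)^2 * tr(M rho(e_A))/4.
Nonzero projections over blades of grade <= 2: e1: (e1)^2 = +1, tr(M rho(e1)) = 16, coefficient 4; e2: (e2)^2 = -1, tr(M rho(e2)) = 14/3, coefficient -7/6. Every other blade of grade <= 2 projects to 0.
Answer: 4*e1 - 7/6*e2


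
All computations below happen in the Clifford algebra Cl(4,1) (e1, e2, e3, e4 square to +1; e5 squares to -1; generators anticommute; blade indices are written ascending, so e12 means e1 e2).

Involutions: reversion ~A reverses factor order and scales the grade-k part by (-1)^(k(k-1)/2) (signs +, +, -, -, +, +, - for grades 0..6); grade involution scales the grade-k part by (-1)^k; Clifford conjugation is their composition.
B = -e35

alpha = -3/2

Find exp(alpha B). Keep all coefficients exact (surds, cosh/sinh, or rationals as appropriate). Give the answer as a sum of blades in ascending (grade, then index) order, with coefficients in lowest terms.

B^2 = (-1)^2*(e35)^2 = 1*(+1) = 1 (a basis 2-blade squares to minus the product of its generators' squares).
B^2 = 1 — hyperbolic case — the even/odd split gives cosh and sinh: l = 1, alpha*l = -3/2, so exp(alpha B) = cosh(-3/2) + (sinh(-3/2)/1)*B = cosh(3/2) + (-sinh(3/2))*B.
Answer: cosh(3/2) + sinh(3/2)*e35


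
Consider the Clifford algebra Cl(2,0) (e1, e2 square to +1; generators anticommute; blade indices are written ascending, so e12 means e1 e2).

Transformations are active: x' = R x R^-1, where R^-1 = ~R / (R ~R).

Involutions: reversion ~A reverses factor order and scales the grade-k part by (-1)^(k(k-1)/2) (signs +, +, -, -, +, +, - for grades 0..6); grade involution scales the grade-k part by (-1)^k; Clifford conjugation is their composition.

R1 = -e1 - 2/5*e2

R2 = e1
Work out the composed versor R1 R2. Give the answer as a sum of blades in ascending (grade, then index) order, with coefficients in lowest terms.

Distribute over the terms of R2 (each basis-blade product reordered to ascending indices, repeated generators contracted through their squares):
R1 (e1) = -1 + 2/5*e12
Answer: -1 + 2/5*e12


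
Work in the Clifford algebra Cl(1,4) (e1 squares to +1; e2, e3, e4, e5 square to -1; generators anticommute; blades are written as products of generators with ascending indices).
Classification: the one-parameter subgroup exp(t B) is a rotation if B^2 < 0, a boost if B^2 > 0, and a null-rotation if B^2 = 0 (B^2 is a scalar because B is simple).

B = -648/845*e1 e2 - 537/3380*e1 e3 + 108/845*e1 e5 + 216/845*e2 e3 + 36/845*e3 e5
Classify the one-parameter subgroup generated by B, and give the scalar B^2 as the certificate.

B^2 term by term: the squares give (-648/845)^2*(e1 e2)^2 + (-537/3380)^2*(e1 e3)^2 + (108/845)^2*(e1 e5)^2 + (216/845)^2*(e2 e3)^2 + (36/845)^2*(e3 e5)^2 = 419904/714025*(+1) + 288369/11424400*(+1) + 11664/714025*(+1) + 46656/714025*(-1) + 1296/714025*(-1) = 9/16 (each basis 2-blade squares to minus the product of its generators' squares); cross terms between blades sharing an index anticommute and cancel; the commuting (index-disjoint) pairs give grade-4 terms 2*c*c'*(blade product), which cancel blade by blade — e1 e2 e3 e5: -46656/714025 + 46656/714025 = 0 — confirming B is simple. So B^2 = 9/16.
Answer: boost, certificate B^2 = 9/16. Why this suffices: the scalar 9/16 survives any versor conjugation, so its sign alone determines the class however B is presented.


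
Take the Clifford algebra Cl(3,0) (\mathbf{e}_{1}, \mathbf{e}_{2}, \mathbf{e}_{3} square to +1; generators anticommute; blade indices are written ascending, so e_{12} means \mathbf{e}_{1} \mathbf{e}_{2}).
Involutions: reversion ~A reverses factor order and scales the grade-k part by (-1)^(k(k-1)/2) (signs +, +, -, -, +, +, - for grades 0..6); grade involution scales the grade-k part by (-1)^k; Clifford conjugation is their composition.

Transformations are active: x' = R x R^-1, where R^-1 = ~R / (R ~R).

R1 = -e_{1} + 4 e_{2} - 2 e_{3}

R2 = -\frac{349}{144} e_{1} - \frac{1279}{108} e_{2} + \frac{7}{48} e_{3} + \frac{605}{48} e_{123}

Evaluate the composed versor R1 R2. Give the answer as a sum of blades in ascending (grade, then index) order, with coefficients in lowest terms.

Distribute over the terms of R1 (each basis-blade product reordered to ascending indices, repeated generators contracted through their squares):
(-e_{1}) R2 = \frac{349}{144} + \frac{1279}{108} e_{12} - \frac{7}{48} e_{13} - \frac{605}{48} e_{23}
(4 e_{2}) R2 = -\frac{1279}{27} + \frac{349}{36} e_{12} - \frac{605}{12} e_{13} + \frac{7}{12} e_{23}
(-2 e_{3}) R2 = -\frac{7}{24} - \frac{605}{24} e_{12} - \frac{349}{72} e_{13} - \frac{1279}{54} e_{23}
Summing the partial products and collecting blades:
Answer: -\frac{19543}{432} - \frac{793}{216} e_{12} - \frac{7979}{144} e_{13} - \frac{15425}{432} e_{23}


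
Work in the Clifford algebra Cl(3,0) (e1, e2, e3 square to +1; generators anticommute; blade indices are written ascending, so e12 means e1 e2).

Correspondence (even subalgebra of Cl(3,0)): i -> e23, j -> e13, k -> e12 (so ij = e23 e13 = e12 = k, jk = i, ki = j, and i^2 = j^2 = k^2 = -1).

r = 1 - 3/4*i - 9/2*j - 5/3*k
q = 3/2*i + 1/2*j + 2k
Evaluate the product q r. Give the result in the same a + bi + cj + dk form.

In blades: q = 2*e12 + 1/2*e13 + 3/2*e23, r = 1 - 5/3*e12 - 9/2*e13 - 3/4*e23.
Distribute q over r term by term (generator squares from the signature, products reordered to ascending indices): (2*e12)*r = 10/3 + 2*e12 - 3/2*e13 + 9*e23; (1/2*e13)*r = 9/4 + 3/8*e12 + 1/2*e13 - 5/6*e23; (3/2*e23)*r = 9/8 - 27/4*e12 + 5/2*e13 + 3/2*e23.
Sum: 161/24 - 35/8*e12 + 3/2*e13 + 29/3*e23; translating back through the correspondence:
Answer: 161/24 + 29/3*i + 3/2*j - 35/8*k


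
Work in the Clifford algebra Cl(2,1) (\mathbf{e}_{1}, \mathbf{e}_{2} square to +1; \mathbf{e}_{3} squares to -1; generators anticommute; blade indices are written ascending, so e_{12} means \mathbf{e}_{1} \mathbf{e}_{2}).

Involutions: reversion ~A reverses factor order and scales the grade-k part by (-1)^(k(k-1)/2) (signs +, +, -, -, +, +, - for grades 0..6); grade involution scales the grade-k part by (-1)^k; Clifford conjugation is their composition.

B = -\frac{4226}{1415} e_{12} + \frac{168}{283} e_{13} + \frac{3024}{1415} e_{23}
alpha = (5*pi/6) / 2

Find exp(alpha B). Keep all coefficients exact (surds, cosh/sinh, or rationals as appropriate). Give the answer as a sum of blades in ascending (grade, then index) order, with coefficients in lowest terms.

B^2 term by term: the squares give (-\frac{4226}{1415})^2*(e_{12})^2 + (\frac{168}{283})^2*(e_{13})^2 + (\frac{3024}{1415})^2*(e_{23})^2 = \frac{17859076}{2002225}*(-1) + \frac{28224}{80089}*(+1) + \frac{9144576}{2002225}*(+1) = -4 (each basis 2-blade squares to minus the product of its generators' squares); cross terms between blades sharing an index anticommute and cancel. So B^2 = -4.
B^2 = -4 — since the square is negative, the closed form is circular: l = 2, alpha*l = \frac{5 \pi}{6}, so exp(alpha B) = cos(\frac{5 \pi}{6}) + (sin(\frac{5 \pi}{6})/2)*B = - \frac{\sqrt{3}}{2} + (\frac{1}{4})*B.
Answer: - \frac{\sqrt{3}}{2} - \frac{2113}{2830} e_{12} + \frac{42}{283} e_{13} + \frac{756}{1415} e_{23}


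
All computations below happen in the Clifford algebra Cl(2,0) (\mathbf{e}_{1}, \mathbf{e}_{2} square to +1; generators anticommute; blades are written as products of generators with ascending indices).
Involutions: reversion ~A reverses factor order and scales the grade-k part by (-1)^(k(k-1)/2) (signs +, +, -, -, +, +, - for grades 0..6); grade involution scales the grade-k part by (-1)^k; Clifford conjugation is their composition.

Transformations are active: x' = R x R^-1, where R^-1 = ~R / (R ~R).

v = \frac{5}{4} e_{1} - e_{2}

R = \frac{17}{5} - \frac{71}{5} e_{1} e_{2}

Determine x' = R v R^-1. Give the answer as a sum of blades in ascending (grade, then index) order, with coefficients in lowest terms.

~R = \frac{17}{5} + \frac{71}{5} e_{1} e_{2}, and R ~R = \frac{1066}{5}, so R^-1 = ~R / (\frac{1066}{5}).
R v = \frac{369}{20} e_{1} + \frac{287}{20} e_{2}
Answer: -\frac{43}{65} e_{1} + \frac{379}{260} e_{2}


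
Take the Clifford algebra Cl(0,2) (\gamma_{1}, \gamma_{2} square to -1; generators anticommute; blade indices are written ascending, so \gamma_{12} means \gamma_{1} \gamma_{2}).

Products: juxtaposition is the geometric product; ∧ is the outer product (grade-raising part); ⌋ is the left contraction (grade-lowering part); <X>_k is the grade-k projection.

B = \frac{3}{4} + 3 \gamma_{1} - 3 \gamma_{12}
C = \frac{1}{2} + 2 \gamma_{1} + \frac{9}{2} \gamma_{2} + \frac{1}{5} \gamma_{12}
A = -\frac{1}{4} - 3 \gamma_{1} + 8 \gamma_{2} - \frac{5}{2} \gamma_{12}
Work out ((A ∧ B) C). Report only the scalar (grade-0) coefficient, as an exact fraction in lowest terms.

step 1: -\frac{3}{16} - 3 \gamma_{1} + 6 \gamma_{2} - \frac{201}{8} \gamma_{12}
step 2: -\frac{2571}{160} + \frac{8991}{80} \gamma_{1} - \frac{7599}{160} \gamma_{2} - \frac{381}{10} \gamma_{12}
Answer: -\frac{2571}{160}


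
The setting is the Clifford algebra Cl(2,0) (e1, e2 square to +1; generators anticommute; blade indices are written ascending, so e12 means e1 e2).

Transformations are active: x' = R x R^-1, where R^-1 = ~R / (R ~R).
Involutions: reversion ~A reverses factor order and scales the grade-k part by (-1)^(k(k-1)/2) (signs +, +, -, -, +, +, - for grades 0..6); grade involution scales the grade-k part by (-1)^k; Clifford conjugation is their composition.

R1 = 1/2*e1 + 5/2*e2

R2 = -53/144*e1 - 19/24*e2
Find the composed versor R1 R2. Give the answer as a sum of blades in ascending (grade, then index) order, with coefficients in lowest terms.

Distribute over the terms of R1 (each basis-blade product reordered to ascending indices, repeated generators contracted through their squares):
(1/2*e1) R2 = -53/288 - 19/48*e12
(5/2*e2) R2 = -95/48 + 265/288*e12
Summing the partial products and collecting blades:
Answer: -623/288 + 151/288*e12


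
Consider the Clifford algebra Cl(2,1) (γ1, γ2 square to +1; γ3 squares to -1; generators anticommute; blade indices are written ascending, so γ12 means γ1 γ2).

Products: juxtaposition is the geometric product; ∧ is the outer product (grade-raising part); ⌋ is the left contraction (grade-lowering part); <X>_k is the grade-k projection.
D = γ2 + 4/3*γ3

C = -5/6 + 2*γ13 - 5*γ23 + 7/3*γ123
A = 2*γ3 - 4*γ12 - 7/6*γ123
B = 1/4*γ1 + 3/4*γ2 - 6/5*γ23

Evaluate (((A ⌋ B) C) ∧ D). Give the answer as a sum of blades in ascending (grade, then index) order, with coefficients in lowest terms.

step 1: -12/5*γ2
step 2: 2*γ2 + 12*γ3 + 28/5*γ13 + 24/5*γ123
step 3: -28/3*γ23 - 28/5*γ123
Answer: -28/3*γ23 - 28/5*γ123


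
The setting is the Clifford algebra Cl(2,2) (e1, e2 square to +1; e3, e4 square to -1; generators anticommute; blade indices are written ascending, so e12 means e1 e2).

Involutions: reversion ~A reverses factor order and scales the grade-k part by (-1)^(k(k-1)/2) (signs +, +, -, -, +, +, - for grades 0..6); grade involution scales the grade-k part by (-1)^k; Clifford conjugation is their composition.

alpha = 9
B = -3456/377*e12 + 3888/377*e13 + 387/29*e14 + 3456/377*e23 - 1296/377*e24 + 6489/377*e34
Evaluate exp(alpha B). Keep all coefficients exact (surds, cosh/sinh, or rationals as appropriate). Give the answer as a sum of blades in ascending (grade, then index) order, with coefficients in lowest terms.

B^2 term by term: the squares give (-3456/377)^2*(e12)^2 + (3888/377)^2*(e13)^2 + (387/29)^2*(e14)^2 + (3456/377)^2*(e23)^2 + (-1296/377)^2*(e24)^2 + (6489/377)^2*(e34)^2 = 11943936/142129*(-1) + 15116544/142129*(+1) + 149769/841*(+1) + 11943936/142129*(+1) + 1679616/142129*(+1) + 42107121/142129*(-1) = 0 (each basis 2-blade squares to minus the product of its generators' squares); cross terms between blades sharing an index anticommute and cancel; the commuting (index-disjoint) pairs give grade-4 terms 2*c*c'*(blade product), which cancel blade by blade — e1234: -44851968/142129 + 10077696/142129 + 2674944/10933 = 0 — confirming B is simple. So B^2 = 0.
B^2 = 0, so the series truncates immediately: exp(alpha B) = 1 + alpha B (parabolic case).
Answer: 1 - 31104/377*e12 + 34992/377*e13 + 3483/29*e14 + 31104/377*e23 - 11664/377*e24 + 58401/377*e34


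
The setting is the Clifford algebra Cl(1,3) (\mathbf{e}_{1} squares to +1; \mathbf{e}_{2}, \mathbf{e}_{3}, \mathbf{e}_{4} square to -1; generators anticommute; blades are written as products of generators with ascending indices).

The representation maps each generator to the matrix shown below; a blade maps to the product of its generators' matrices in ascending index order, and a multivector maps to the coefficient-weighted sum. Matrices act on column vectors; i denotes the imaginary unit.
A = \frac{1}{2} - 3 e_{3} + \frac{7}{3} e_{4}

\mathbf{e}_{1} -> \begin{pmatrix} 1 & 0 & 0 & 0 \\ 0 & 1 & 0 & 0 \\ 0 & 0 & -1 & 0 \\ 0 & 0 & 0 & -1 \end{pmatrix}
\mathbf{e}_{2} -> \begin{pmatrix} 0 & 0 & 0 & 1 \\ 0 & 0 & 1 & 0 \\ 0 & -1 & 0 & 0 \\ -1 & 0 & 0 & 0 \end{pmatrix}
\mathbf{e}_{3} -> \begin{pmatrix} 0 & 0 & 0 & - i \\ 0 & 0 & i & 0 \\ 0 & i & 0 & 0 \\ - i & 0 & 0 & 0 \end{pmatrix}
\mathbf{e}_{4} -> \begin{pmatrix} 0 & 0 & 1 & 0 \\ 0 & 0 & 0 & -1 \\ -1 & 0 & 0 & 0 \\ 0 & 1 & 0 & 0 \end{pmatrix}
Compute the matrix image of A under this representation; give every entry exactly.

M = (\frac{1}{2})*1 + (-3)*rho(e_{3}) + (\frac{7}{3})*rho(e_{4}), summed entrywise (1 is the identity matrix):
Answer: \begin{pmatrix} \frac{1}{2} & 0 & \frac{7}{3} & 3 i \\ 0 & \frac{1}{2} & - 3 i & - \frac{7}{3} \\ - \frac{7}{3} & - 3 i & \frac{1}{2} & 0 \\ 3 i & \frac{7}{3} & 0 & \frac{1}{2} \end{pmatrix}


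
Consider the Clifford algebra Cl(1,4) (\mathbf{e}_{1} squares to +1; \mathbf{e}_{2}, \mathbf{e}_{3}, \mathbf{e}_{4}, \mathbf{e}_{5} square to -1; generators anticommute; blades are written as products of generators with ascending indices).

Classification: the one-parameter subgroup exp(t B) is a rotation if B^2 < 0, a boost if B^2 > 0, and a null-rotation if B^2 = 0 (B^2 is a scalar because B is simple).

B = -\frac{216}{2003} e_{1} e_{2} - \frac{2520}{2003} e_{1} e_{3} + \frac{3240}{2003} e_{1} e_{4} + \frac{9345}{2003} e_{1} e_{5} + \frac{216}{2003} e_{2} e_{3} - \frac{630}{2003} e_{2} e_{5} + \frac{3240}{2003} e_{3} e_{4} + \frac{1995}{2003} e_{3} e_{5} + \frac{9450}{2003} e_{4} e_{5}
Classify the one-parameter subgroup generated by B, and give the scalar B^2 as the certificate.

B^2 term by term: the squares give (-\frac{216}{2003})^2*(e_{1} e_{2})^2 + (-\frac{2520}{2003})^2*(e_{1} e_{3})^2 + (\frac{3240}{2003})^2*(e_{1} e_{4})^2 + (\frac{9345}{2003})^2*(e_{1} e_{5})^2 + (\frac{216}{2003})^2*(e_{2} e_{3})^2 + (-\frac{630}{2003})^2*(e_{2} e_{5})^2 + (\frac{3240}{2003})^2*(e_{3} e_{4})^2 + (\frac{1995}{2003})^2*(e_{3} e_{5})^2 + (\frac{9450}{2003})^2*(e_{4} e_{5})^2 = \frac{46656}{4012009}*(+1) + \frac{6350400}{4012009}*(+1) + \frac{10497600}{4012009}*(+1) + \frac{87329025}{4012009}*(+1) + \frac{46656}{4012009}*(-1) + \frac{396900}{4012009}*(-1) + \frac{10497600}{4012009}*(-1) + \frac{3980025}{4012009}*(-1) + \frac{89302500}{4012009}*(-1) = 0 (each basis 2-blade squares to minus the product of its generators' squares); cross terms between blades sharing an index anticommute and cancel; the commuting (index-disjoint) pairs give grade-4 terms 2*c*c'*(blade product), which cancel blade by blade — e_{1} e_{2} e_{3} e_{4}: -\frac{1399680}{4012009} + \frac{1399680}{4012009} = 0; e_{1} e_{2} e_{3} e_{5}: -\frac{861840}{4012009} - \frac{3175200}{4012009} + \frac{4037040}{4012009} = 0; e_{1} e_{2} e_{4} e_{5}: -\frac{4082400}{4012009} + \frac{4082400}{4012009} = 0; e_{1} e_{3} e_{4} e_{5}: -\frac{47628000}{4012009} - \frac{12927600}{4012009} + \frac{60555600}{4012009} = 0; e_{2} e_{3} e_{4} e_{5}: \frac{4082400}{4012009} - \frac{4082400}{4012009} = 0 — confirming B is simple. So B^2 = 0.
Answer: null-rotation, certificate B^2 = 0. Certificate logic: 0 is a conjugation-invariant scalar, so its sign fixes rotation versus boost versus null-rotation outright.


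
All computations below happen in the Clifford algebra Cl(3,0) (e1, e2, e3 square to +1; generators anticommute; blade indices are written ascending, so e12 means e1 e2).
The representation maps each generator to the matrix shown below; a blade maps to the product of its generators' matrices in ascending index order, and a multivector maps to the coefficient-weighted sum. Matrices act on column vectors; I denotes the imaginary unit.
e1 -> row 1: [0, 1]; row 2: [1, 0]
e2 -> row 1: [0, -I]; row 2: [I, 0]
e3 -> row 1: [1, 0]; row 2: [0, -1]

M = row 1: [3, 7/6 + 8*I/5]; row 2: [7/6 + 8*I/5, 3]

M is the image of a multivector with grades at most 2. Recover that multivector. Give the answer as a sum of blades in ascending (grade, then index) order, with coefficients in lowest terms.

Method: 1, rho(e1), rho(e2), rho(e3) form a trace-orthogonal basis of the 2x2 complex matrices (tr(X Y) = 2 if X = Y, else 0), so M = m0*1 + m1*rho(e1) + m2*rho(e2) + m3*rho(e3) with m0 = tr(M)/2 = 3, m1 = tr(M rho(e1))/2 = 7/6 + 8*I/5, m2 = tr(M rho(e2))/2 = 0, m3 = tr(M rho(e3))/2 = 0.
Multiplying table entries, the bivector images are rho(e12) = I*rho(e3), rho(e13) = -I*rho(e2), rho(e23) = I*rho(e1); with real blade coefficients the real parts of m0..m3 are the coefficients of 1, e1, e2, e3 and the imaginary parts give the bivectors (e23: Im m1, e13: -Im m2, e12: Im m3).
Answer: 3 + 7/6*e1 + 8/5*e23


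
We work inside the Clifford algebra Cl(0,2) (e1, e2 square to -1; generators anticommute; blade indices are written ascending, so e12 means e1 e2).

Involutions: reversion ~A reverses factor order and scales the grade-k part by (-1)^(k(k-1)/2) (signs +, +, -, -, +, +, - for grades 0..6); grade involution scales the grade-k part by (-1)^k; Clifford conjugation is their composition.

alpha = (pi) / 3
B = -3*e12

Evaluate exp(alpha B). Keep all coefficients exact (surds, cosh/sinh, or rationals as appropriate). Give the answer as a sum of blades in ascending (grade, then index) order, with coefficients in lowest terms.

B^2 = (-3)^2*(e12)^2 = 9*(-1) = -9 (a basis 2-blade squares to minus the product of its generators' squares).
B^2 = -9 — a negative square means the series sums to a rotation: l = 3, alpha*l = pi, so exp(alpha B) = cos(pi) + (sin(pi)/3)*B = -1 + (0)*B.
Answer: -1


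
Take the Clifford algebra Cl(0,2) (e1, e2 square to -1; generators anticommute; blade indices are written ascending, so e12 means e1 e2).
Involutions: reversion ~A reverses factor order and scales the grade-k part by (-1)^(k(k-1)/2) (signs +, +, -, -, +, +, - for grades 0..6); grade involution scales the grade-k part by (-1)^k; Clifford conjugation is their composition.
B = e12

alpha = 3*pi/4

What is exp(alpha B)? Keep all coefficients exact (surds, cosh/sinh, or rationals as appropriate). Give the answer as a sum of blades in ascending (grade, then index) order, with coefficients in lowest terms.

B^2 = (1)^2*(e12)^2 = 1*(-1) = -1 (a basis 2-blade squares to minus the product of its generators' squares).
B^2 = -1 — a negative square means the series sums to a rotation: l = 1, alpha*l = 3*pi/4, so exp(alpha B) = cos(3*pi/4) + (sin(3*pi/4)/1)*B = -sqrt(2)/2 + (sqrt(2)/2)*B.
Answer: -sqrt(2)/2 + sqrt(2)/2*e12


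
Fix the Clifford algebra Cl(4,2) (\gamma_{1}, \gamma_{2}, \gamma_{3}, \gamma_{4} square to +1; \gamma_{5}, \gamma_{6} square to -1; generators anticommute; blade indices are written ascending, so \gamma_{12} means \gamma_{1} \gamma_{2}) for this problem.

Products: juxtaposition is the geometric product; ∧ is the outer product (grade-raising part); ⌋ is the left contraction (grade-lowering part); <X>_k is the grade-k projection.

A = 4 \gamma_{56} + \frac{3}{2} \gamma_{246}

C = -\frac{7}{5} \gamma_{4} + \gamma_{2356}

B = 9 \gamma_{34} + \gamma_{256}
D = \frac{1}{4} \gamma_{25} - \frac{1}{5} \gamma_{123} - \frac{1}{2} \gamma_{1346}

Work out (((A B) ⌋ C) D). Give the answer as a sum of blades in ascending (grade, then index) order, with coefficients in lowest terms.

step 1: -4 \gamma_{2} + \frac{3}{2} \gamma_{45} - \frac{27}{2} \gamma_{236} + 36 \gamma_{3456}
step 2: \frac{27}{2} \gamma_{5} - 4 \gamma_{356}
step 3: \frac{27}{8} \gamma_{2} + 2 \gamma_{145} + \gamma_{236} + \frac{27}{10} \gamma_{1235} + \frac{4}{5} \gamma_{1256} + \frac{27}{4} \gamma_{13456}
Answer: \frac{27}{8} \gamma_{2} + 2 \gamma_{145} + \gamma_{236} + \frac{27}{10} \gamma_{1235} + \frac{4}{5} \gamma_{1256} + \frac{27}{4} \gamma_{13456}


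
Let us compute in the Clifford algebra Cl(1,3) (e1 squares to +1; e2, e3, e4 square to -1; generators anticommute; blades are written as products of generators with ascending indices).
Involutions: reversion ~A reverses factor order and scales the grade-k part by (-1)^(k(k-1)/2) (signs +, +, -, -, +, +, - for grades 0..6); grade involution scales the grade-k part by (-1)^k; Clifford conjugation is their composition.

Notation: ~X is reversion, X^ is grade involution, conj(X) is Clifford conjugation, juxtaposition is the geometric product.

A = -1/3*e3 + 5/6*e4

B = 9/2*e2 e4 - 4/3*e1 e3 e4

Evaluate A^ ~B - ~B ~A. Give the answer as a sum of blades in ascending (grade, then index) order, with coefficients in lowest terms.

first term: 15/4*e2 + 10/9*e1 e3 + 4/9*e1 e4 + 3/2*e2 e3 e4
second term: 15/4*e2 - 10/9*e1 e3 - 4/9*e1 e4 - 3/2*e2 e3 e4
Answer: 20/9*e1 e3 + 8/9*e1 e4 + 3*e2 e3 e4


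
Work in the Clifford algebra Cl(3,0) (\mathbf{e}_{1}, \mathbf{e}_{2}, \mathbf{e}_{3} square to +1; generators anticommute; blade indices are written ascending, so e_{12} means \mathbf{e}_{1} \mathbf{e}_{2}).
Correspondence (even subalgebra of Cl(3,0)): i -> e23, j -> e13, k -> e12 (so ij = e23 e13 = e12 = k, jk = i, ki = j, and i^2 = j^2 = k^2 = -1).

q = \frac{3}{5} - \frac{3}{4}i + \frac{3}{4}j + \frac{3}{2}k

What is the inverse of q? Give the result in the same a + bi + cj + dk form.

In blades: q = \frac{3}{5} + \frac{3}{2} e_{12} + \frac{3}{4} e_{13} - \frac{3}{4} e_{23}.
With qbar = \frac{3}{5} - \frac{3}{2} e_{12} - \frac{3}{4} e_{13} + \frac{3}{4} e_{23} (scalar fixed, mapped units negated), q qbar = \frac{747}{200} (the sum of squared coefficients), so q^-1 = qbar / (\frac{747}{200}) = \frac{40}{249} - \frac{100}{249} e_{12} - \frac{50}{249} e_{13} + \frac{50}{249} e_{23}; translating back:
Answer: \frac{40}{249} + \frac{50}{249}i - \frac{50}{249}j - \frac{100}{249}k


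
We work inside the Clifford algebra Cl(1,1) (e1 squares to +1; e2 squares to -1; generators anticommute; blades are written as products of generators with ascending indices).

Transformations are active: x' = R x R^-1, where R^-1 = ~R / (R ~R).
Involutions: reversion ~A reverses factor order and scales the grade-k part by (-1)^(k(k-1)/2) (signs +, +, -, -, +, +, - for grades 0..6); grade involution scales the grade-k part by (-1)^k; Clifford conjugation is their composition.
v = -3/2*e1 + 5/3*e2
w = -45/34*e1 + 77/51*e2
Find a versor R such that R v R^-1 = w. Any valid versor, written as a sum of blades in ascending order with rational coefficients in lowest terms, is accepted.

Equal squares first: v^2 = w^2 = -19/36. Then v + w = -48/17*e1 + 54/17*e2 is a versor taking v to w, provided it is invertible.
Answer: -48/17*e1 + 54/17*e2
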